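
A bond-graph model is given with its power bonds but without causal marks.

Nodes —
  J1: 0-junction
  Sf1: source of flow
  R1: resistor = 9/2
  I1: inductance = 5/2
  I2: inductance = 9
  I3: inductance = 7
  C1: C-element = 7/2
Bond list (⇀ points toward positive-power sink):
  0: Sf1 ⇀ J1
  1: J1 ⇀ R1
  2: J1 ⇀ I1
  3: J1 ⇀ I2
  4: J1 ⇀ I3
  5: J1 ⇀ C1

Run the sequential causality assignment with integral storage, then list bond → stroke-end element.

β0 stroke at Sf1
β1 stroke at R1
β2 stroke at I1
β3 stroke at I2
β4 stroke at I3
β5 stroke at J1

β0 →Sf1  (Sf1 (Sf) sets flow on bond)
β2 →I1  (I1 integral (f out))
β3 →I2  (I2: I, integral causality)
β4 →I3  (prefer integral on I3)
β5 →J1  (C1 outputs effort q/C1)
β1 →R1  (J1: bond 5 brought effort, rest push out)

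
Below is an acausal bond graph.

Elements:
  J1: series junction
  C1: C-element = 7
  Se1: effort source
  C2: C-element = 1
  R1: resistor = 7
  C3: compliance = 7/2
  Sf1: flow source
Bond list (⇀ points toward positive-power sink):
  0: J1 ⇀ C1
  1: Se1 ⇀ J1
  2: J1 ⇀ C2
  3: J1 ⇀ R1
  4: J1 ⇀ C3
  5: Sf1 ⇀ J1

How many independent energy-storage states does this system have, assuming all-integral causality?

3  (C1, C2, C3 all integral)

b1 |J1  (Se1: effort source, stroke at far end)
b5 |Sf1  (Sf1 fixes flow; stroke at Sf1)
b0 |J1  (J1: bond 5 brought flow, rest push out)
b2 |J1  (J1: bond 5 brought flow, rest push out)
b3 |J1  (J1 flow already set via bond 5)
b4 |J1  (J1: bond 5 brought flow, rest push out)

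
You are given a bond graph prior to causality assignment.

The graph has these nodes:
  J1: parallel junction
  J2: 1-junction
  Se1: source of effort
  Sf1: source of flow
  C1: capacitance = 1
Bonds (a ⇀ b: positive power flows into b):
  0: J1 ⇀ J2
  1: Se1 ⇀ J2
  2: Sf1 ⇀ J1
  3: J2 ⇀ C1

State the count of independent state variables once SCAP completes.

β1 stroke at J2  (source Se1 imposes e)
β2 stroke at Sf1  (Sf1 (Sf) sets flow on bond)
β0 stroke at J1  (only one effort-in slot at J1)
β3 stroke at J2  (J2 flow already set via bond 0)

1  (C1 all integral)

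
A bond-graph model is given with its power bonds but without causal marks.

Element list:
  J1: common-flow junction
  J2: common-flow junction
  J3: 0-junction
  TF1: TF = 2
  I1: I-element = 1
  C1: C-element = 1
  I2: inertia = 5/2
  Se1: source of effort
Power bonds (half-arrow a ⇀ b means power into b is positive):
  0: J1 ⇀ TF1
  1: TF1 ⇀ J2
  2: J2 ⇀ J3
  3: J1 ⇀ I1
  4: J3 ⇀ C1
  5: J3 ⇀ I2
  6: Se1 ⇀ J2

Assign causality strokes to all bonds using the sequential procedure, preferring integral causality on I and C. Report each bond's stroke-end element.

#0 →J1
#1 →TF1
#2 →J2
#3 →I1
#4 →J3
#5 →I2
#6 →J2

bond 6 |J2  (Se1: effort source, stroke at far end)
bond 3 |I1  (I1 integral (f out))
bond 0 |J1  (1-jn J1 has f-setter on 3)
bond 1 |TF1  (TF1: transformer flips bond 0)
bond 2 |J2  (1-jn J2 has f-setter on 1)
bond 4 |J3  (C1: C, integral causality)
bond 5 |I2  (0-jn J3 has e-setter on 4)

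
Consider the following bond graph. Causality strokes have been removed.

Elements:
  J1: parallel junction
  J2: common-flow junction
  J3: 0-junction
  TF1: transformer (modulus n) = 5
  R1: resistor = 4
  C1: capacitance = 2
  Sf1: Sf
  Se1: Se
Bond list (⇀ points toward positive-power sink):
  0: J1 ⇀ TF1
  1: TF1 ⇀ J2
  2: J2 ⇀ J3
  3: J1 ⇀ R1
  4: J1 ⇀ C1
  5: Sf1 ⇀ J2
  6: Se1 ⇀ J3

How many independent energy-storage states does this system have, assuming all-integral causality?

1  (C1 all integral)

b5 stroke at Sf1  (Sf1 fixes flow; stroke at Sf1)
b6 stroke at J3  (Se1 (Se) sets effort on bond)
b1 stroke at J2  (1-jn J2 has f-setter on 5)
b2 stroke at J2  (J2 flow already set via bond 5)
b0 stroke at TF1  (TF1 one-in-one-out from 1)
b4 stroke at J1  (prefer integral on C1)
b3 stroke at R1  (0-jn J1 has e-setter on 4)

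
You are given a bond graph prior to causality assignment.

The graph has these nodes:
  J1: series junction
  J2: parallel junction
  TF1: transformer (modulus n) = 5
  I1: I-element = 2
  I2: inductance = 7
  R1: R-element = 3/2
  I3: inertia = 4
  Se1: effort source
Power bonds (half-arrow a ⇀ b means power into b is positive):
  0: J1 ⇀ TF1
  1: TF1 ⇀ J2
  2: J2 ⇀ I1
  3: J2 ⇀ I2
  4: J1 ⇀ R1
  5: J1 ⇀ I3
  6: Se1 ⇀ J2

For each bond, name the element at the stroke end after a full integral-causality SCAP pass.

b6 |J2  (Se1 fixes effort; stroke away)
b1 |TF1  (J2 effort already set via bond 6)
b2 |I1  (0-jn J2 has e-setter on 6)
b3 |I2  (J2 effort already set via bond 6)
b0 |J1  (TF1 one-in-one-out from 1)
b5 |I3  (I3 integral (f out))
b4 |J1  (1-jn J1 has f-setter on 5)

#0 stroke→J1
#1 stroke→TF1
#2 stroke→I1
#3 stroke→I2
#4 stroke→J1
#5 stroke→I3
#6 stroke→J2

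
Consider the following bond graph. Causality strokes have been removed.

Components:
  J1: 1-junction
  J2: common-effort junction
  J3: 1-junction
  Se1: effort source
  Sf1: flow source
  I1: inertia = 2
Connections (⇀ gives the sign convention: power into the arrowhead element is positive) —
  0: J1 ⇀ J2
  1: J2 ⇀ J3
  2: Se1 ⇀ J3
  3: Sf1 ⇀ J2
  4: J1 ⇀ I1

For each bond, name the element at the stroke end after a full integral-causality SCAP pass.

b2 →J3  (Se1: effort source, stroke at far end)
b3 →Sf1  (source Sf1 imposes f)
b1 →J2  (closing 1-jn rule on J3)
b0 →J1  (J2 effort already set via bond 1)
b4 →I1  (J1: last free bond brings flow in)

β0 stroke→J1
β1 stroke→J2
β2 stroke→J3
β3 stroke→Sf1
β4 stroke→I1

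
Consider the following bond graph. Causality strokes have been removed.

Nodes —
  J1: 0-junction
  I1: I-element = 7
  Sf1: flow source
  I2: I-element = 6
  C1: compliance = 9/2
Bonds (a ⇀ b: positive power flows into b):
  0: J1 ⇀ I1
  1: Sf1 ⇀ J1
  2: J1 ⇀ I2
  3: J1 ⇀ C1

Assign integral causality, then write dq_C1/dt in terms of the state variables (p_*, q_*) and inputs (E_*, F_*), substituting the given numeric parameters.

b1 →Sf1  (Sf1 fixes flow; stroke at Sf1)
b0 →I1  (I1 integral (f out))
b2 →I2  (prefer integral on I2)
b3 →J1  (J1 needs exactly one e-in)

dq_C1/dt = F_Sf1 - p_I1/7 - p_I2/6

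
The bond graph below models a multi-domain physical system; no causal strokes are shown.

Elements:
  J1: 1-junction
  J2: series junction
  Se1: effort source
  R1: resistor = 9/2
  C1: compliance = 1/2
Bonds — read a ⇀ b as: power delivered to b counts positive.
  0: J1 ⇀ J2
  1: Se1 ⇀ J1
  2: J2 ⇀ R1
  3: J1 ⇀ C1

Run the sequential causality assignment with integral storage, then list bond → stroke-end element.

bond 0 |J2
bond 1 |J1
bond 2 |R1
bond 3 |J1

β1 stroke at J1  (Se1 (Se) sets effort on bond)
β3 stroke at J1  (C1 integral (e out))
β0 stroke at J2  (closing 1-jn rule on J1)
β2 stroke at R1  (only one flow-in slot at J2)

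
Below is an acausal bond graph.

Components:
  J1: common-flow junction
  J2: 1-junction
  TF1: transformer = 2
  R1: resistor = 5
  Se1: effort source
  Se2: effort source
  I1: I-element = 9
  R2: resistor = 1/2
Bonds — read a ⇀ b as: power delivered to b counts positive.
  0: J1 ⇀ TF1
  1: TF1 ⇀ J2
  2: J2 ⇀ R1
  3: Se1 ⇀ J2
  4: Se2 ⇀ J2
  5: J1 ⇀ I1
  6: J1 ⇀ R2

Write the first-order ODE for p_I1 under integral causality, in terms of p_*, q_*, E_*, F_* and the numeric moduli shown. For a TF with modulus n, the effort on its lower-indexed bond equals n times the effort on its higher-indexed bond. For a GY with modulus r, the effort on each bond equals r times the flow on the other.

dp_I1/dt = 2*E_Se1 + 2*E_Se2 - 41*p_I1/18

β3 stroke→J2  (Se1 fixes effort; stroke away)
β4 stroke→J2  (Se2 fixes effort; stroke away)
β5 stroke→I1  (I1: I, integral causality)
β0 stroke→J1  (J1: bond 5 brought flow, rest push out)
β6 stroke→J1  (common-f at J1 fixed by 5)
β1 stroke→TF1  (TF1: transformer flips bond 0)
β2 stroke→J2  (common-f at J2 fixed by 1)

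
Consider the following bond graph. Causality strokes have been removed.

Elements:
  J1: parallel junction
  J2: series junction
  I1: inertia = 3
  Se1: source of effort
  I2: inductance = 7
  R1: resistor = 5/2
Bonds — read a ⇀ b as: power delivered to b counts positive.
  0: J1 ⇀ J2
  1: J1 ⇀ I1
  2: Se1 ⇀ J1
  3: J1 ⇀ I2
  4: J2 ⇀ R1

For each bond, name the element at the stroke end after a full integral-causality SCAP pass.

#2 →J1  (source Se1 imposes e)
#0 →J2  (common-e at J1 fixed by 2)
#1 →I1  (J1: bond 2 brought effort, rest push out)
#3 →I2  (J1 effort already set via bond 2)
#4 →R1  (J2: last free bond brings flow in)

bond 0 →J2
bond 1 →I1
bond 2 →J1
bond 3 →I2
bond 4 →R1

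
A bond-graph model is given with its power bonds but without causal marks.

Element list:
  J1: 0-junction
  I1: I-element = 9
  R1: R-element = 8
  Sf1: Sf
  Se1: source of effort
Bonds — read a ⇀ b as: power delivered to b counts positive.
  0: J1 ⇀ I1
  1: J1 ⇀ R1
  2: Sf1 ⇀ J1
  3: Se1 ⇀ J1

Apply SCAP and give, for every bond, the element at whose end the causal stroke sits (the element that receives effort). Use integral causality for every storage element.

β2 |Sf1  (Sf1 fixes flow; stroke at Sf1)
β3 |J1  (Se1 fixes effort; stroke away)
β0 |I1  (J1 effort already set via bond 3)
β1 |R1  (common-e at J1 fixed by 3)

bond 0 stroke at I1
bond 1 stroke at R1
bond 2 stroke at Sf1
bond 3 stroke at J1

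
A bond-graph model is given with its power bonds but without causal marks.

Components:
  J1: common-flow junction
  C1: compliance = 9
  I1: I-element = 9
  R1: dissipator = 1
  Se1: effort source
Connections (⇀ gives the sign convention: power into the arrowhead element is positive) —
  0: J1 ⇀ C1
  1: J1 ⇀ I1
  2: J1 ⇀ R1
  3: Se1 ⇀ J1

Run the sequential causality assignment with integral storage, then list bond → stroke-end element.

β3 |J1  (source Se1 imposes e)
β0 |J1  (C1 outputs effort q/C1)
β1 |I1  (I1: I, integral causality)
β2 |J1  (J1: bond 1 brought flow, rest push out)

bond 0 stroke→J1
bond 1 stroke→I1
bond 2 stroke→J1
bond 3 stroke→J1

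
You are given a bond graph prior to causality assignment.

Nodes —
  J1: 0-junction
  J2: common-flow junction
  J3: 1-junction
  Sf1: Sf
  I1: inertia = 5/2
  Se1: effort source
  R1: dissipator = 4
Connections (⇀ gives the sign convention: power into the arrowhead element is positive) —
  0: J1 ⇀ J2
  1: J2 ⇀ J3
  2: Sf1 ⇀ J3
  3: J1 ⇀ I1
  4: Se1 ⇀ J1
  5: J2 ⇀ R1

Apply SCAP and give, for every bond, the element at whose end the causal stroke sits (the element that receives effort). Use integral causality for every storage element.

b0 →J2
b1 →J3
b2 →Sf1
b3 →I1
b4 →J1
b5 →J2

β2 →Sf1  (Sf1 (Sf) sets flow on bond)
β4 →J1  (Se1 fixes effort; stroke away)
β0 →J2  (J1 effort already set via bond 4)
β3 →I1  (common-e at J1 fixed by 4)
β1 →J3  (J3 flow already set via bond 2)
β5 →J2  (J2 flow already set via bond 1)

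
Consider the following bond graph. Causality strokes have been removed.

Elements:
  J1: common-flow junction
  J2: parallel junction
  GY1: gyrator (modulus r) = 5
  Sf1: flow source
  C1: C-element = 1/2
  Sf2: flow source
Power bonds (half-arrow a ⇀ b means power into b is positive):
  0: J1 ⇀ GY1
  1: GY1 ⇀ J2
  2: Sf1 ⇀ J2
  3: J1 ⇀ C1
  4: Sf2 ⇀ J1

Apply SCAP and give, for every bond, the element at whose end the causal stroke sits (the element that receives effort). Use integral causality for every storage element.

#0 stroke→J1
#1 stroke→J2
#2 stroke→Sf1
#3 stroke→J1
#4 stroke→Sf2

β2 stroke→Sf1  (Sf1: flow source, stroke at near end)
β4 stroke→Sf2  (Sf2: flow source, stroke at near end)
β0 stroke→J1  (common-f at J1 fixed by 4)
β3 stroke→J1  (common-f at J1 fixed by 4)
β1 stroke→J2  (only one effort-in slot at J2)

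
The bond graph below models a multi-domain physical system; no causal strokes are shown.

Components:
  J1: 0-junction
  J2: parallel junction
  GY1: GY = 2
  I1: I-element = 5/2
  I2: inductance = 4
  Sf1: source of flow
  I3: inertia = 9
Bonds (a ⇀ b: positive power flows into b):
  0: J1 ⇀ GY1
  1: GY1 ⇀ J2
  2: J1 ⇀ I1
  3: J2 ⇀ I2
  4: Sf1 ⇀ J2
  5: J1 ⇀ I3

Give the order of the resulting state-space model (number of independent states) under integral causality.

3  (I1, I2, I3 all integral)

#4 stroke at Sf1  (Sf1 (Sf) sets flow on bond)
#2 stroke at I1  (prefer integral on I1)
#3 stroke at I2  (I2 outputs flow p/I2)
#1 stroke at J2  (only one effort-in slot at J2)
#0 stroke at J1  (GY GY1: same side as bond 1)
#5 stroke at I3  (0-jn J1 has e-setter on 0)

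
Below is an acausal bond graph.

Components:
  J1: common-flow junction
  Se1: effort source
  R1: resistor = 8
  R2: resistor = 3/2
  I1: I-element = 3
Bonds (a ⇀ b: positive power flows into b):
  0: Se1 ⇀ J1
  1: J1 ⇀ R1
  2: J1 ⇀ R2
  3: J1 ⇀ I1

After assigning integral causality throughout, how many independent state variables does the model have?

1  (I1 all integral)

bond 0 stroke→J1  (Se1 fixes effort; stroke away)
bond 3 stroke→I1  (I1 outputs flow p/I1)
bond 1 stroke→J1  (1-jn J1 has f-setter on 3)
bond 2 stroke→J1  (J1: bond 3 brought flow, rest push out)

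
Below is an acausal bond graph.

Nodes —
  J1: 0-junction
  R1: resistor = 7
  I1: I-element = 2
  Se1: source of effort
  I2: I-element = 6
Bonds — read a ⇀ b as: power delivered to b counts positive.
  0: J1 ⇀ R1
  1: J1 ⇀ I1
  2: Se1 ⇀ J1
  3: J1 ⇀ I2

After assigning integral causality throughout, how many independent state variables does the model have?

2  (I1, I2 all integral)

b2 →J1  (Se1: effort source, stroke at far end)
b0 →R1  (J1 effort already set via bond 2)
b1 →I1  (0-jn J1 has e-setter on 2)
b3 →I2  (common-e at J1 fixed by 2)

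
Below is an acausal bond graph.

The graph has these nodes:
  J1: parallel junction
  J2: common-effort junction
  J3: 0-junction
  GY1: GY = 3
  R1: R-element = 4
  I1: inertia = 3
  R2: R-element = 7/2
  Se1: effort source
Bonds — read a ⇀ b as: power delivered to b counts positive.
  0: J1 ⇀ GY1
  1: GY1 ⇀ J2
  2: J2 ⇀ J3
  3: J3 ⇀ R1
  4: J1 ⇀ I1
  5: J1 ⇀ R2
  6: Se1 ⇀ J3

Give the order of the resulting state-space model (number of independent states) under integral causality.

#6 stroke→J3  (Se1 (Se) sets effort on bond)
#2 stroke→J2  (J3: bond 6 brought effort, rest push out)
#3 stroke→R1  (common-e at J3 fixed by 6)
#1 stroke→GY1  (J2: bond 2 brought effort, rest push out)
#0 stroke→GY1  (GY1: gyrator matches bond 1)
#4 stroke→I1  (I1: I, integral causality)
#5 stroke→J1  (closing 0-jn rule on J1)

1  (I1 all integral)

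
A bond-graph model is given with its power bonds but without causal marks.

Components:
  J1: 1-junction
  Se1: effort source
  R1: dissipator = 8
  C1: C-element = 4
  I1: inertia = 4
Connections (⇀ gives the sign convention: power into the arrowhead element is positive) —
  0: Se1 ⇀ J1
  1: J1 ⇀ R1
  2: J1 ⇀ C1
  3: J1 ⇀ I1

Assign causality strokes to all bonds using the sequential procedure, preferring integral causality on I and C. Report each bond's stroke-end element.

bond 0 →J1
bond 1 →J1
bond 2 →J1
bond 3 →I1

bond 0 stroke at J1  (Se1 fixes effort; stroke away)
bond 2 stroke at J1  (C1: C, integral causality)
bond 3 stroke at I1  (prefer integral on I1)
bond 1 stroke at J1  (J1: bond 3 brought flow, rest push out)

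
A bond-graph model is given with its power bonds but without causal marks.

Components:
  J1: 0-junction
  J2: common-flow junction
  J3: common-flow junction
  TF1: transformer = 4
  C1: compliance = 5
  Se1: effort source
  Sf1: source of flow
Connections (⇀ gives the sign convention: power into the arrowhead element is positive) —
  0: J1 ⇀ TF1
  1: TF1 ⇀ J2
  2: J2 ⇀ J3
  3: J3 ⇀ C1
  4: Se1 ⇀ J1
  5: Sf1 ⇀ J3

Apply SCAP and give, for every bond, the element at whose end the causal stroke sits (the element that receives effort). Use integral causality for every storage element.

β0 stroke→TF1
β1 stroke→J2
β2 stroke→J3
β3 stroke→J3
β4 stroke→J1
β5 stroke→Sf1

β4 stroke at J1  (Se1 (Se) sets effort on bond)
β5 stroke at Sf1  (Sf1 (Sf) sets flow on bond)
β0 stroke at TF1  (common-e at J1 fixed by 4)
β2 stroke at J3  (common-f at J3 fixed by 5)
β3 stroke at J3  (common-f at J3 fixed by 5)
β1 stroke at J2  (through TF1, causality passes straight; one stroke at TF1)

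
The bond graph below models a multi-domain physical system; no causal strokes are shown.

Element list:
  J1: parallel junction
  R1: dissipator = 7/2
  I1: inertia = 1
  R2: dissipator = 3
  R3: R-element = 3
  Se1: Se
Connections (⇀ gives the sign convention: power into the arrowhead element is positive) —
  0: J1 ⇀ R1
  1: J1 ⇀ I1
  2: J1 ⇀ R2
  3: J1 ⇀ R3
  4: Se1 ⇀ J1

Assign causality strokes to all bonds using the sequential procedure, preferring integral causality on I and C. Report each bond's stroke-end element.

bond 0 |R1
bond 1 |I1
bond 2 |R2
bond 3 |R3
bond 4 |J1

#4 stroke→J1  (Se1 fixes effort; stroke away)
#0 stroke→R1  (0-jn J1 has e-setter on 4)
#1 stroke→I1  (J1 effort already set via bond 4)
#2 stroke→R2  (J1 effort already set via bond 4)
#3 stroke→R3  (0-jn J1 has e-setter on 4)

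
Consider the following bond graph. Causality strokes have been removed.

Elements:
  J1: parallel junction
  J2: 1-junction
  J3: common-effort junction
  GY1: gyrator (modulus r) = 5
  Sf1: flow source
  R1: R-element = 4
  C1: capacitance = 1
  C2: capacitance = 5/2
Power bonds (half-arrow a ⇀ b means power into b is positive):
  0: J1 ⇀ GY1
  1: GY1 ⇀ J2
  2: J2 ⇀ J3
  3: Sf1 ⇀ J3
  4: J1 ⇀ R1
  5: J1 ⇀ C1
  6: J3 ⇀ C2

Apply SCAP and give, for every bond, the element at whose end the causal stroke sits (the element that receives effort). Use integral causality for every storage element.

bond 3 stroke→Sf1  (Sf1: flow source, stroke at near end)
bond 5 stroke→J1  (C1 outputs effort q/C1)
bond 0 stroke→GY1  (J1: bond 5 brought effort, rest push out)
bond 4 stroke→R1  (J1 effort already set via bond 5)
bond 1 stroke→GY1  (through GY1, causality inverts; strokes same side of GY1)
bond 2 stroke→J2  (J2 flow already set via bond 1)
bond 6 stroke→J3  (J3 needs exactly one e-in)

bond 0 |GY1
bond 1 |GY1
bond 2 |J2
bond 3 |Sf1
bond 4 |R1
bond 5 |J1
bond 6 |J3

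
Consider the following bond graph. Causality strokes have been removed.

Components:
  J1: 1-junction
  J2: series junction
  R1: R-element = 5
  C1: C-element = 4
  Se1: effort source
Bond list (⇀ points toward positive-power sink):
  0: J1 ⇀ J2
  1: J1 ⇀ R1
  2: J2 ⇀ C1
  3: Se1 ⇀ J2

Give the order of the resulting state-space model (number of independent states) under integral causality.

β3 →J2  (Se1: effort source, stroke at far end)
β2 →J2  (prefer integral on C1)
β0 →J1  (J2: last free bond brings flow in)
β1 →R1  (J1 needs exactly one f-in)

1  (C1 all integral)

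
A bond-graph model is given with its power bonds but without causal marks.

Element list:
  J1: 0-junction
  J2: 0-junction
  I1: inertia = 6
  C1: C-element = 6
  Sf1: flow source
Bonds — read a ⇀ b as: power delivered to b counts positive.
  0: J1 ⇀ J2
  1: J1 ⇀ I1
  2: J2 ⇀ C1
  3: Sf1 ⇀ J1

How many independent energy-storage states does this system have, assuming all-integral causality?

bond 3 →Sf1  (Sf1 fixes flow; stroke at Sf1)
bond 1 →I1  (I1 integral (f out))
bond 0 →J1  (J1 needs exactly one e-in)
bond 2 →J2  (J2: last free bond brings effort in)

2  (C1, I1 all integral)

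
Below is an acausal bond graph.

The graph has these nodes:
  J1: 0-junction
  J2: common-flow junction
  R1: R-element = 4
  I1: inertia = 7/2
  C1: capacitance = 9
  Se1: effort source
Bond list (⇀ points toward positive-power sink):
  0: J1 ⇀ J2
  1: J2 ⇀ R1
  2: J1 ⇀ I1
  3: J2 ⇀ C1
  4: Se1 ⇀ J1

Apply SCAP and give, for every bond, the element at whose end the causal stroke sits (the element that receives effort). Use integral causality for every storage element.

β4 |J1  (source Se1 imposes e)
β0 |J2  (J1 effort already set via bond 4)
β2 |I1  (J1 effort already set via bond 4)
β3 |J2  (C1 integral (e out))
β1 |R1  (J2: last free bond brings flow in)

#0 stroke→J2
#1 stroke→R1
#2 stroke→I1
#3 stroke→J2
#4 stroke→J1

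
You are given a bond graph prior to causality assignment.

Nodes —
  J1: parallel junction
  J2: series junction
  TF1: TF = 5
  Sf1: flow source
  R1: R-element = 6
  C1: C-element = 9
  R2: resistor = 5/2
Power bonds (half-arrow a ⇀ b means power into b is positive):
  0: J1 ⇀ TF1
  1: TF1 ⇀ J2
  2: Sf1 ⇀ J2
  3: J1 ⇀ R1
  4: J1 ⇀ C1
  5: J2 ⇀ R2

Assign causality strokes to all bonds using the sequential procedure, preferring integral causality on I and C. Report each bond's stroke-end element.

bond 0 |TF1
bond 1 |J2
bond 2 |Sf1
bond 3 |R1
bond 4 |J1
bond 5 |J2

#2 stroke at Sf1  (source Sf1 imposes f)
#1 stroke at J2  (common-f at J2 fixed by 2)
#5 stroke at J2  (common-f at J2 fixed by 2)
#0 stroke at TF1  (TF1 one-in-one-out from 1)
#4 stroke at J1  (C1: C, integral causality)
#3 stroke at R1  (J1 effort already set via bond 4)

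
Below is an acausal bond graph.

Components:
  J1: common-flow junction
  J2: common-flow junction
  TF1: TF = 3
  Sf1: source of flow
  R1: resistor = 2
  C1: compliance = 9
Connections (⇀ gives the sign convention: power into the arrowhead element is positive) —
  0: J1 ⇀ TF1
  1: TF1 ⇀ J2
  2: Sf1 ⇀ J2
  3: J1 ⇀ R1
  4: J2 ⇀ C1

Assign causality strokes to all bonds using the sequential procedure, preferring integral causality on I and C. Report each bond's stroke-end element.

β2 |Sf1  (Sf1: flow source, stroke at near end)
β1 |J2  (J2 flow already set via bond 2)
β4 |J2  (common-f at J2 fixed by 2)
β0 |TF1  (TF TF1: opposite of bond 1)
β3 |J1  (J1: bond 0 brought flow, rest push out)

b0 stroke→TF1
b1 stroke→J2
b2 stroke→Sf1
b3 stroke→J1
b4 stroke→J2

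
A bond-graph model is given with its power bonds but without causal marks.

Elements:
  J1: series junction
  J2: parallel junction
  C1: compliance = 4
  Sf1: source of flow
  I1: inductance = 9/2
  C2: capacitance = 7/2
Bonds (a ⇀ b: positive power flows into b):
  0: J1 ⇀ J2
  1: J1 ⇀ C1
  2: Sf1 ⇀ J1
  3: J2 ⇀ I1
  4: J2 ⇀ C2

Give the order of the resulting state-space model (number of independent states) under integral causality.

β2 |Sf1  (Sf1: flow source, stroke at near end)
β0 |J1  (J1: bond 2 brought flow, rest push out)
β1 |J1  (common-f at J1 fixed by 2)
β3 |I1  (I1: I, integral causality)
β4 |J2  (J2 needs exactly one e-in)

3  (C1, C2, I1 all integral)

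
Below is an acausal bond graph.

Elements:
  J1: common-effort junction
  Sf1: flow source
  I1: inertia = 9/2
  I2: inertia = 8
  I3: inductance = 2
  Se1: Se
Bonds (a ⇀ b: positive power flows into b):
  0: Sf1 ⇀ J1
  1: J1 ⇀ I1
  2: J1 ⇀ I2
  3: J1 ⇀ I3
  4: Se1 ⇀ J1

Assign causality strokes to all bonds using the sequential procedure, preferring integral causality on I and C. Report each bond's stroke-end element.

β0 stroke at Sf1  (source Sf1 imposes f)
β4 stroke at J1  (source Se1 imposes e)
β1 stroke at I1  (J1 effort already set via bond 4)
β2 stroke at I2  (common-e at J1 fixed by 4)
β3 stroke at I3  (common-e at J1 fixed by 4)

#0 stroke at Sf1
#1 stroke at I1
#2 stroke at I2
#3 stroke at I3
#4 stroke at J1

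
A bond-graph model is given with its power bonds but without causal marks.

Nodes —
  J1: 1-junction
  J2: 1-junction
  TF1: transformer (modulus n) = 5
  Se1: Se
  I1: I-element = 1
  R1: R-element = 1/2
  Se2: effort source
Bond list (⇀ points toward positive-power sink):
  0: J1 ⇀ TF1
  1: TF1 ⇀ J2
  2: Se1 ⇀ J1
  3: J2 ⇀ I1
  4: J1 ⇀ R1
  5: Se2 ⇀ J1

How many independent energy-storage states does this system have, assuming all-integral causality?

b2 |J1  (Se1: effort source, stroke at far end)
b5 |J1  (Se2 (Se) sets effort on bond)
b3 |I1  (I1: I, integral causality)
b1 |J2  (J2: bond 3 brought flow, rest push out)
b0 |TF1  (TF1 one-in-one-out from 1)
b4 |J1  (common-f at J1 fixed by 0)

1  (I1 all integral)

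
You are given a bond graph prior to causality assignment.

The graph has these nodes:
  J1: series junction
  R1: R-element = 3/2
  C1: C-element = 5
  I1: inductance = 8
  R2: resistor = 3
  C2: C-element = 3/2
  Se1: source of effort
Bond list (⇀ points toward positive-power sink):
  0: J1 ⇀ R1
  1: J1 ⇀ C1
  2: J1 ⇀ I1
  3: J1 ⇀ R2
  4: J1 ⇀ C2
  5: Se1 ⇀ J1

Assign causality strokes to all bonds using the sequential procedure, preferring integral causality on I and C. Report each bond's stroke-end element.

β0 |J1
β1 |J1
β2 |I1
β3 |J1
β4 |J1
β5 |J1

β5 |J1  (Se1: effort source, stroke at far end)
β1 |J1  (C1: C, integral causality)
β2 |I1  (I1 integral (f out))
β0 |J1  (1-jn J1 has f-setter on 2)
β3 |J1  (1-jn J1 has f-setter on 2)
β4 |J1  (J1: bond 2 brought flow, rest push out)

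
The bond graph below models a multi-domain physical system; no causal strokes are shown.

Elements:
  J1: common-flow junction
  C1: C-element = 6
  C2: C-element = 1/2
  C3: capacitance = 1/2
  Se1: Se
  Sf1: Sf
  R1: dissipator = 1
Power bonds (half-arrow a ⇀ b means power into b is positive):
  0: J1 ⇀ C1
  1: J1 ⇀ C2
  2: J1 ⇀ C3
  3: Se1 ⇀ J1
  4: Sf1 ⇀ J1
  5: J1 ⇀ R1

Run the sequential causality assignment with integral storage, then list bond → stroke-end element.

bond 3 stroke at J1  (Se1 fixes effort; stroke away)
bond 4 stroke at Sf1  (source Sf1 imposes f)
bond 0 stroke at J1  (common-f at J1 fixed by 4)
bond 1 stroke at J1  (common-f at J1 fixed by 4)
bond 2 stroke at J1  (J1 flow already set via bond 4)
bond 5 stroke at J1  (J1 flow already set via bond 4)

bond 0 stroke at J1
bond 1 stroke at J1
bond 2 stroke at J1
bond 3 stroke at J1
bond 4 stroke at Sf1
bond 5 stroke at J1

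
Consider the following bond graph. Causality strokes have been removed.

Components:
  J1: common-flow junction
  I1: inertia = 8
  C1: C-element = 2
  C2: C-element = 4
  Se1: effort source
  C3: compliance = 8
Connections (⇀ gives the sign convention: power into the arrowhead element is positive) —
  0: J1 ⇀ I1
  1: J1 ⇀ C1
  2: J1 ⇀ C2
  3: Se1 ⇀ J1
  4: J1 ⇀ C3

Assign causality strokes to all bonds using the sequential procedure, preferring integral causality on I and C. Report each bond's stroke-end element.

b0 |I1
b1 |J1
b2 |J1
b3 |J1
b4 |J1

b3 stroke at J1  (source Se1 imposes e)
b0 stroke at I1  (I1 outputs flow p/I1)
b1 stroke at J1  (J1: bond 0 brought flow, rest push out)
b2 stroke at J1  (common-f at J1 fixed by 0)
b4 stroke at J1  (1-jn J1 has f-setter on 0)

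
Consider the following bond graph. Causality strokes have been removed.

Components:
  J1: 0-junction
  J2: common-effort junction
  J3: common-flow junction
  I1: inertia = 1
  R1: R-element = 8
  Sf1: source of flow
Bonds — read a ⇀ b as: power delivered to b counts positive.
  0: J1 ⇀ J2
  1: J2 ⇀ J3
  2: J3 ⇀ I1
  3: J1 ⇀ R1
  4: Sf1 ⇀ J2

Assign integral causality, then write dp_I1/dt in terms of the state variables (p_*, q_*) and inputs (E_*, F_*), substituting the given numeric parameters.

dp_I1/dt = 8*F_Sf1 - 8*p_I1

#4 |Sf1  (Sf1 (Sf) sets flow on bond)
#2 |I1  (I1 integral (f out))
#1 |J3  (1-jn J3 has f-setter on 2)
#0 |J2  (closing 0-jn rule on J2)
#3 |J1  (J1: last free bond brings effort in)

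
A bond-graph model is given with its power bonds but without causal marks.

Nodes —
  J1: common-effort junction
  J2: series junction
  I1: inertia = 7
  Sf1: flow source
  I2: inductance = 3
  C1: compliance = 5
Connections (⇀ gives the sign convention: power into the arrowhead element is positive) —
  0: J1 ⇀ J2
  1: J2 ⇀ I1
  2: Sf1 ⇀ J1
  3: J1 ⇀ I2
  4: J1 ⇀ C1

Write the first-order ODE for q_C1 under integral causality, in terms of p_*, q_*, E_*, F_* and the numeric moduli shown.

β2 stroke at Sf1  (Sf1: flow source, stroke at near end)
β1 stroke at I1  (prefer integral on I1)
β0 stroke at J2  (J2 flow already set via bond 1)
β3 stroke at I2  (I2: I, integral causality)
β4 stroke at J1  (closing 0-jn rule on J1)

dq_C1/dt = F_Sf1 - p_I1/7 - p_I2/3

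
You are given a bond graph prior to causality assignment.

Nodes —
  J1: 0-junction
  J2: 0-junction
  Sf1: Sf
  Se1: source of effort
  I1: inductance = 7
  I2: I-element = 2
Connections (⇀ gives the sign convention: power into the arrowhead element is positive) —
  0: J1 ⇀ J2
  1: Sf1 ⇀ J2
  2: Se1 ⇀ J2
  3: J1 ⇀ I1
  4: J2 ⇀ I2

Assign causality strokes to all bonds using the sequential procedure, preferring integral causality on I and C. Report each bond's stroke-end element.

β1 |Sf1  (Sf1: flow source, stroke at near end)
β2 |J2  (Se1 (Se) sets effort on bond)
β0 |J1  (0-jn J2 has e-setter on 2)
β4 |I2  (0-jn J2 has e-setter on 2)
β3 |I1  (0-jn J1 has e-setter on 0)

bond 0 stroke at J1
bond 1 stroke at Sf1
bond 2 stroke at J2
bond 3 stroke at I1
bond 4 stroke at I2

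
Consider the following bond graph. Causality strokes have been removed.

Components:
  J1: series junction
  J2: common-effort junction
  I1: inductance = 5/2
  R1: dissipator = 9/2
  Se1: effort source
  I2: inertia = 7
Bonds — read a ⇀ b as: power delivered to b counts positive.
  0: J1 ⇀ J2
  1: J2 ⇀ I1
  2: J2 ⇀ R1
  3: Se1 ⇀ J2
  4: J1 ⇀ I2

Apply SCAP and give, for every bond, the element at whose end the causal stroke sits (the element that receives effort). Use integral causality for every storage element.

bond 0 →J1
bond 1 →I1
bond 2 →R1
bond 3 →J2
bond 4 →I2

β3 |J2  (source Se1 imposes e)
β0 |J1  (common-e at J2 fixed by 3)
β1 |I1  (common-e at J2 fixed by 3)
β2 |R1  (common-e at J2 fixed by 3)
β4 |I2  (closing 1-jn rule on J1)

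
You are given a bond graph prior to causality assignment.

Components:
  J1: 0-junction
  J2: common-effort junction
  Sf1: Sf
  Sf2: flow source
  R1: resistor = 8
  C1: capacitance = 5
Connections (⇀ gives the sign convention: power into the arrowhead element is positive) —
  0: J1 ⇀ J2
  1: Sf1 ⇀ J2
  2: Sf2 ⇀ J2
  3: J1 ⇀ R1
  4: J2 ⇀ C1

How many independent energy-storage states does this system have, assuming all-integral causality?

β1 stroke at Sf1  (Sf1 fixes flow; stroke at Sf1)
β2 stroke at Sf2  (Sf2 fixes flow; stroke at Sf2)
β4 stroke at J2  (C1 outputs effort q/C1)
β0 stroke at J1  (J2: bond 4 brought effort, rest push out)
β3 stroke at R1  (J1: bond 0 brought effort, rest push out)

1  (C1 all integral)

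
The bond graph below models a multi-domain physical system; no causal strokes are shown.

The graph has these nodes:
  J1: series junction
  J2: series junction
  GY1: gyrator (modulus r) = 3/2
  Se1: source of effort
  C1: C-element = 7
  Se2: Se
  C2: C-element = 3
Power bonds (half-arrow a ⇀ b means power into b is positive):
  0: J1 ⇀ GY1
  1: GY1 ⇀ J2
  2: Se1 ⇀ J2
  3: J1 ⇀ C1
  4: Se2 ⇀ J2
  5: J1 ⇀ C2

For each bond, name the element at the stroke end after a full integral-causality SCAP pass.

b2 stroke→J2  (Se1: effort source, stroke at far end)
b4 stroke→J2  (Se2: effort source, stroke at far end)
b1 stroke→GY1  (only one flow-in slot at J2)
b0 stroke→GY1  (GY1 both-in/both-out from 1)
b3 stroke→J1  (J1 flow already set via bond 0)
b5 stroke→J1  (J1: bond 0 brought flow, rest push out)

β0 stroke at GY1
β1 stroke at GY1
β2 stroke at J2
β3 stroke at J1
β4 stroke at J2
β5 stroke at J1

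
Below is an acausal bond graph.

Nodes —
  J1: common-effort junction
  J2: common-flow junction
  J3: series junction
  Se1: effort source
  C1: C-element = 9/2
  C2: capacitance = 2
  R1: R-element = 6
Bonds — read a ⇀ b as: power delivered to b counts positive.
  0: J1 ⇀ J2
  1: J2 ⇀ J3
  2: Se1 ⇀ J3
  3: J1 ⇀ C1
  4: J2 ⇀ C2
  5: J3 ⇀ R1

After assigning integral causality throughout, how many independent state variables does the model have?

β2 stroke at J3  (Se1: effort source, stroke at far end)
β3 stroke at J1  (C1 outputs effort q/C1)
β0 stroke at J2  (J1: bond 3 brought effort, rest push out)
β4 stroke at J2  (C2: C, integral causality)
β1 stroke at J3  (only one flow-in slot at J2)
β5 stroke at R1  (J3: last free bond brings flow in)

2  (C1, C2 all integral)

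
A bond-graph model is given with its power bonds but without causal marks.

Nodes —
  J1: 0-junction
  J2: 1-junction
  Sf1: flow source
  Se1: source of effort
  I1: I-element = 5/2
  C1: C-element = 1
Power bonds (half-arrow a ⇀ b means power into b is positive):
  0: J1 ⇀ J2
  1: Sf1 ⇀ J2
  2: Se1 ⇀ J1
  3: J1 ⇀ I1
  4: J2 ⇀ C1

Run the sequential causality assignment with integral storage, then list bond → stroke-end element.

bond 1 stroke→Sf1  (Sf1 (Sf) sets flow on bond)
bond 2 stroke→J1  (Se1 (Se) sets effort on bond)
bond 0 stroke→J2  (common-e at J1 fixed by 2)
bond 3 stroke→I1  (J1: bond 2 brought effort, rest push out)
bond 4 stroke→J2  (J2 flow already set via bond 1)

b0 stroke→J2
b1 stroke→Sf1
b2 stroke→J1
b3 stroke→I1
b4 stroke→J2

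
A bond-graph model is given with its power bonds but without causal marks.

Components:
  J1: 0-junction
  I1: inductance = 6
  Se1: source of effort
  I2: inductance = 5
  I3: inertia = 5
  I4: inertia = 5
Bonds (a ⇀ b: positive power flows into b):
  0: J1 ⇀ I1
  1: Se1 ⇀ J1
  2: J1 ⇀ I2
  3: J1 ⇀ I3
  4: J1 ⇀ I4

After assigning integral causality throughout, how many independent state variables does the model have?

4  (I1, I2, I3, I4 all integral)

#1 |J1  (Se1 (Se) sets effort on bond)
#0 |I1  (J1: bond 1 brought effort, rest push out)
#2 |I2  (0-jn J1 has e-setter on 1)
#3 |I3  (J1 effort already set via bond 1)
#4 |I4  (J1 effort already set via bond 1)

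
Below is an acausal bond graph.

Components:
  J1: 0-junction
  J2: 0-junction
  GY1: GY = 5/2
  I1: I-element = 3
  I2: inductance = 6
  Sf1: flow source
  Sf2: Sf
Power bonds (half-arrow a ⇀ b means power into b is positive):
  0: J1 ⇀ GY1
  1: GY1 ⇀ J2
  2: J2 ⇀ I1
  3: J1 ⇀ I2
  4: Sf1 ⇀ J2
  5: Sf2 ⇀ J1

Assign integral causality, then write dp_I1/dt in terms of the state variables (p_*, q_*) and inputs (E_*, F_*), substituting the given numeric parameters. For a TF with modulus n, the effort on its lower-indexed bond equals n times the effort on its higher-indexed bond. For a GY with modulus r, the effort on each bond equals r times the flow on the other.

#4 |Sf1  (Sf1 (Sf) sets flow on bond)
#5 |Sf2  (source Sf2 imposes f)
#2 |I1  (prefer integral on I1)
#1 |J2  (only one effort-in slot at J2)
#0 |J1  (GY1 both-in/both-out from 1)
#3 |I2  (0-jn J1 has e-setter on 0)

dp_I1/dt = 5*F_Sf2/2 - 5*p_I2/12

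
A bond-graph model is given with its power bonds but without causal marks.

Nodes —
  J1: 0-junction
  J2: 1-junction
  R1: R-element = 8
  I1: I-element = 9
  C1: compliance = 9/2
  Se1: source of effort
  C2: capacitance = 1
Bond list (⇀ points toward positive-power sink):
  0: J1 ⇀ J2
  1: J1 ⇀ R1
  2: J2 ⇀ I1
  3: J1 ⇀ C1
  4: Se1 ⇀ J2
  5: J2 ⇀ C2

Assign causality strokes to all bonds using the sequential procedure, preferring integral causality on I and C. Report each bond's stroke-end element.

β4 stroke at J2  (Se1 fixes effort; stroke away)
β2 stroke at I1  (I1 outputs flow p/I1)
β0 stroke at J2  (J2 flow already set via bond 2)
β5 stroke at J2  (J2: bond 2 brought flow, rest push out)
β3 stroke at J1  (prefer integral on C1)
β1 stroke at R1  (0-jn J1 has e-setter on 3)

b0 →J2
b1 →R1
b2 →I1
b3 →J1
b4 →J2
b5 →J2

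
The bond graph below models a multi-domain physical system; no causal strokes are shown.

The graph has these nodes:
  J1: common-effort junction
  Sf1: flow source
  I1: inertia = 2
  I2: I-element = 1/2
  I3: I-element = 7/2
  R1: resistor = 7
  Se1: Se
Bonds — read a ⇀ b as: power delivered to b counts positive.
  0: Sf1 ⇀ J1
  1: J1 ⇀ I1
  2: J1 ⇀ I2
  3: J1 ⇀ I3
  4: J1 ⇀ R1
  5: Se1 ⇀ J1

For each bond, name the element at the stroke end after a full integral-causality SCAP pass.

#0 |Sf1
#1 |I1
#2 |I2
#3 |I3
#4 |R1
#5 |J1

β0 |Sf1  (source Sf1 imposes f)
β5 |J1  (source Se1 imposes e)
β1 |I1  (J1: bond 5 brought effort, rest push out)
β2 |I2  (0-jn J1 has e-setter on 5)
β3 |I3  (J1: bond 5 brought effort, rest push out)
β4 |R1  (J1 effort already set via bond 5)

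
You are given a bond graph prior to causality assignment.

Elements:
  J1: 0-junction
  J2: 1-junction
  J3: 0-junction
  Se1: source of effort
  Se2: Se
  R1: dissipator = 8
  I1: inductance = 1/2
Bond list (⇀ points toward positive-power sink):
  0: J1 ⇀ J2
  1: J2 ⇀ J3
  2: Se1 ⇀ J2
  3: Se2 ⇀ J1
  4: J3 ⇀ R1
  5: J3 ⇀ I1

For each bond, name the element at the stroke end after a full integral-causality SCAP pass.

bond 0 →J2
bond 1 →J3
bond 2 →J2
bond 3 →J1
bond 4 →R1
bond 5 →I1

bond 2 →J2  (Se1: effort source, stroke at far end)
bond 3 →J1  (Se2 (Se) sets effort on bond)
bond 0 →J2  (J1: bond 3 brought effort, rest push out)
bond 1 →J3  (J2: last free bond brings flow in)
bond 4 →R1  (J3: bond 1 brought effort, rest push out)
bond 5 →I1  (common-e at J3 fixed by 1)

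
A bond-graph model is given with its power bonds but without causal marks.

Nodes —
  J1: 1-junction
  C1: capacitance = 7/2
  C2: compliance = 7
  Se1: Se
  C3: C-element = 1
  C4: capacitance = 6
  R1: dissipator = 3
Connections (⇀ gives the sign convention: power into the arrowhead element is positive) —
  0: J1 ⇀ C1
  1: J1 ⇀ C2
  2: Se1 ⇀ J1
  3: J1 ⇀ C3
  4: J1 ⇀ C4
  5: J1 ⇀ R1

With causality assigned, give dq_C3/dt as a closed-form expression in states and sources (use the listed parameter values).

#2 stroke at J1  (Se1 (Se) sets effort on bond)
#0 stroke at J1  (C1 outputs effort q/C1)
#1 stroke at J1  (C2: C, integral causality)
#3 stroke at J1  (C3: C, integral causality)
#4 stroke at J1  (prefer integral on C4)
#5 stroke at R1  (J1: last free bond brings flow in)

dq_C3/dt = E_Se1/3 - 2*q_C1/21 - q_C2/21 - q_C3/3 - q_C4/18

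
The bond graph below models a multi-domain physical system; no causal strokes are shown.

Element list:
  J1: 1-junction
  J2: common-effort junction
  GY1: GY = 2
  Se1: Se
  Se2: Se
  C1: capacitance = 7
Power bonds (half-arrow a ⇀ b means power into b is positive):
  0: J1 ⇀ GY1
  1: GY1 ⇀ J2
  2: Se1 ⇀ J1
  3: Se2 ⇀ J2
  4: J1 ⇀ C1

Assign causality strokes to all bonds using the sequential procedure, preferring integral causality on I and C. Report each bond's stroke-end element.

#2 stroke→J1  (Se1 (Se) sets effort on bond)
#3 stroke→J2  (source Se2 imposes e)
#1 stroke→GY1  (0-jn J2 has e-setter on 3)
#0 stroke→GY1  (GY GY1: same side as bond 1)
#4 stroke→J1  (J1: bond 0 brought flow, rest push out)

bond 0 stroke at GY1
bond 1 stroke at GY1
bond 2 stroke at J1
bond 3 stroke at J2
bond 4 stroke at J1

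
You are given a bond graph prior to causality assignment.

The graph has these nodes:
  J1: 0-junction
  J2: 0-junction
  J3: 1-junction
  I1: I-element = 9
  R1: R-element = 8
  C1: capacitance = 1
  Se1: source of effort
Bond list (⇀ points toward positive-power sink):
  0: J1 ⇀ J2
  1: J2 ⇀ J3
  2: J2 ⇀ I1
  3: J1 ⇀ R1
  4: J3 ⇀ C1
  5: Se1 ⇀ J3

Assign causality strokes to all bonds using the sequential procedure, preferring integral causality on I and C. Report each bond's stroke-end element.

#0 stroke at J1
#1 stroke at J2
#2 stroke at I1
#3 stroke at R1
#4 stroke at J3
#5 stroke at J3

#5 stroke at J3  (Se1: effort source, stroke at far end)
#2 stroke at I1  (I1: I, integral causality)
#4 stroke at J3  (C1 integral (e out))
#1 stroke at J2  (only one flow-in slot at J3)
#0 stroke at J1  (0-jn J2 has e-setter on 1)
#3 stroke at R1  (J1: bond 0 brought effort, rest push out)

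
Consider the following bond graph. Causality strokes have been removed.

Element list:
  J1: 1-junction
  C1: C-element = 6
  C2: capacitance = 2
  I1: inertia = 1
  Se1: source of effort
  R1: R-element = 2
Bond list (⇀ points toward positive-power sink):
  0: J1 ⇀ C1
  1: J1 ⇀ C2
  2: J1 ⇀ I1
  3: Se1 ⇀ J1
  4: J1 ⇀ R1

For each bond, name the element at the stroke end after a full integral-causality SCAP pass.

β3 stroke at J1  (source Se1 imposes e)
β0 stroke at J1  (prefer integral on C1)
β1 stroke at J1  (C2: C, integral causality)
β2 stroke at I1  (I1 integral (f out))
β4 stroke at J1  (J1: bond 2 brought flow, rest push out)

β0 stroke at J1
β1 stroke at J1
β2 stroke at I1
β3 stroke at J1
β4 stroke at J1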